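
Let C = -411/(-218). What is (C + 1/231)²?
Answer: 9055235281/2535928164 ≈ 3.5708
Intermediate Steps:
C = 411/218 (C = -411*(-1/218) = 411/218 ≈ 1.8853)
(C + 1/231)² = (411/218 + 1/231)² = (95159/50358)² = 9055235281/2535928164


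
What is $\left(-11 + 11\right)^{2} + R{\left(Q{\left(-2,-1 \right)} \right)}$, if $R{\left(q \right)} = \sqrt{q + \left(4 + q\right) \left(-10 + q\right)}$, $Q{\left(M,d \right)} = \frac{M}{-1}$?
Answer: $i \sqrt{46} \approx 6.7823 i$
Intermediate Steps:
$Q{\left(M,d \right)} = - M$ ($Q{\left(M,d \right)} = M \left(-1\right) = - M$)
$R{\left(q \right)} = \sqrt{q + \left(-10 + q\right) \left(4 + q\right)}$
$\left(-11 + 11\right)^{2} + R{\left(Q{\left(-2,-1 \right)} \right)} = \left(-11 + 11\right)^{2} + \sqrt{-40 + \left(\left(-1\right) \left(-2\right)\right)^{2} - 5 \left(\left(-1\right) \left(-2\right)\right)} = 0^{2} + \sqrt{-40 + 2^{2} - 10} = 0 + \sqrt{-40 + 4 - 10} = 0 + \sqrt{-46} = 0 + i \sqrt{46} = i \sqrt{46}$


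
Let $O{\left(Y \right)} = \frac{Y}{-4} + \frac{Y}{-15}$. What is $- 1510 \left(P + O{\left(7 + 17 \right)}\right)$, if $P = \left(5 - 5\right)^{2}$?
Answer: $11476$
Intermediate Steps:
$O{\left(Y \right)} = - \frac{19 Y}{60}$ ($O{\left(Y \right)} = Y \left(- \frac{1}{4}\right) + Y \left(- \frac{1}{15}\right) = - \frac{Y}{4} - \frac{Y}{15} = - \frac{19 Y}{60}$)
$P = 0$ ($P = 0^{2} = 0$)
$- 1510 \left(P + O{\left(7 + 17 \right)}\right) = - 1510 \left(0 - \frac{19 \left(7 + 17\right)}{60}\right) = - 1510 \left(0 - \frac{38}{5}\right) = \left(-1510\right) \left(- \frac{38}{5}\right) = 11476$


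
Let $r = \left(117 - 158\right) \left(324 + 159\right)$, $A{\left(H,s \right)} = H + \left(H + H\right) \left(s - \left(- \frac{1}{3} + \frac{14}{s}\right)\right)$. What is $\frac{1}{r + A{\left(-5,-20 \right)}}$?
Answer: $- \frac{3}{58855} \approx -5.0973 \cdot 10^{-5}$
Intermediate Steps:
$A{\left(H,s \right)} = H + 2 H \left(\frac{1}{3} + s - \frac{14}{s}\right)$ ($A{\left(H,s \right)} = H + 2 H \left(s - \left(- \frac{1}{3} + \frac{14}{s}\right)\right) = H + 2 H \left(s + \left(\frac{1}{3} - \frac{14}{s}\right)\right) = H + 2 H \left(\frac{1}{3} + s - \frac{14}{s}\right)$)
$r = -19803$ ($r = \left(-41\right) 483 = -19803$)
$\frac{1}{r + A{\left(-5,-20 \right)}} = \frac{1}{-19803 + \frac{1}{3} \left(-5\right) \frac{1}{-20} \left(-84 - 20 \left(5 + 6 \left(-20\right)\right)\right)} = \frac{1}{-19803 + \frac{1}{3} \left(-5\right) \left(- \frac{1}{20}\right) \left(-84 - 20 \left(5 - 120\right)\right)} = \frac{1}{-19803 + \frac{1}{3} \left(-5\right) \left(- \frac{1}{20}\right) \left(-84 - -2300\right)} = \frac{1}{-19803 + \frac{1}{3} \left(-5\right) \left(- \frac{1}{20}\right) \left(-84 + 2300\right)} = \frac{1}{-19803 + \frac{1}{3} \left(-5\right) \left(- \frac{1}{20}\right) 2216} = \frac{1}{-19803 + \frac{554}{3}} = \frac{1}{- \frac{58855}{3}} = - \frac{3}{58855}$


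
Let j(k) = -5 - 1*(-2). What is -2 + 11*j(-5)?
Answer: -35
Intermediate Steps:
j(k) = -3 (j(k) = -5 + 2 = -3)
-2 + 11*j(-5) = -2 + 11*(-3) = -2 - 33 = -35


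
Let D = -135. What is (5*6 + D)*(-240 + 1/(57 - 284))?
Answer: 5720505/227 ≈ 25200.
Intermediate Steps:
(5*6 + D)*(-240 + 1/(57 - 284)) = (5*6 - 135)*(-240 + 1/(57 - 284)) = (30 - 135)*(-240 + 1/(-227)) = -105*(-240 - 1/227) = -105*(-54481/227) = 5720505/227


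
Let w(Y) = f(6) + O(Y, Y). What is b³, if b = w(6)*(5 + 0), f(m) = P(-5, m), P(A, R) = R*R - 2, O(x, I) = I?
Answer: 8000000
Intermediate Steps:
P(A, R) = -2 + R² (P(A, R) = R² - 2 = -2 + R²)
f(m) = -2 + m²
w(Y) = 34 + Y (w(Y) = (-2 + 6²) + Y = (-2 + 36) + Y = 34 + Y)
b = 200 (b = (34 + 6)*(5 + 0) = 40*5 = 200)
b³ = 200³ = 8000000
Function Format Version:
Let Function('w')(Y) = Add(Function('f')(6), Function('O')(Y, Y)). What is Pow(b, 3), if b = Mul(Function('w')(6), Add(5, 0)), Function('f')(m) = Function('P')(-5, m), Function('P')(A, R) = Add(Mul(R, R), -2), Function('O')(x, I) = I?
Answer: 8000000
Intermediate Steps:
Function('P')(A, R) = Add(-2, Pow(R, 2)) (Function('P')(A, R) = Add(Pow(R, 2), -2) = Add(-2, Pow(R, 2)))
Function('f')(m) = Add(-2, Pow(m, 2))
Function('w')(Y) = Add(34, Y) (Function('w')(Y) = Add(Add(-2, Pow(6, 2)), Y) = Add(Add(-2, 36), Y) = Add(34, Y))
b = 200 (b = Mul(Add(34, 6), Add(5, 0)) = Mul(40, 5) = 200)
Pow(b, 3) = Pow(200, 3) = 8000000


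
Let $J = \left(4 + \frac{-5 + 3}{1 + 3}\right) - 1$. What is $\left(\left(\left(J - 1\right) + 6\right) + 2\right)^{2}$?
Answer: $\frac{361}{4} \approx 90.25$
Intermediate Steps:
$J = \frac{5}{2}$ ($J = \left(4 - \frac{2}{4}\right) - 1 = \left(4 - \frac{1}{2}\right) - 1 = \frac{7}{2} - 1 = \frac{5}{2} \approx 2.5$)
$\left(\left(\left(J - 1\right) + 6\right) + 2\right)^{2} = \left(\left(\left(\frac{5}{2} - 1\right) + 6\right) + 2\right)^{2} = \left(\left(\frac{3}{2} + 6\right) + 2\right)^{2} = \left(\frac{15}{2} + 2\right)^{2} = \left(\frac{19}{2}\right)^{2} = \frac{361}{4}$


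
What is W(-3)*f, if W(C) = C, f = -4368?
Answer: 13104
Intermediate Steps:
W(-3)*f = -3*(-4368) = 13104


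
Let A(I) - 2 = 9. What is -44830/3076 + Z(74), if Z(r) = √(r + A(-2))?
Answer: -22415/1538 + √85 ≈ -5.3546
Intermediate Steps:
A(I) = 11 (A(I) = 2 + 9 = 11)
Z(r) = √(11 + r) (Z(r) = √(r + 11) = √(11 + r))
-44830/3076 + Z(74) = -44830/3076 + √(11 + 74) = -44830*1/3076 + √85 = -22415/1538 + √85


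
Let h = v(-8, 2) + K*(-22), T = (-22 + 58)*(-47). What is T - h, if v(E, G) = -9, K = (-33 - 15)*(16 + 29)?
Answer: -49203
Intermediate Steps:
K = -2160 (K = -48*45 = -2160)
T = -1692 (T = 36*(-47) = -1692)
h = 47511 (h = -9 - 2160*(-22) = -9 + 47520 = 47511)
T - h = -1692 - 1*47511 = -1692 - 47511 = -49203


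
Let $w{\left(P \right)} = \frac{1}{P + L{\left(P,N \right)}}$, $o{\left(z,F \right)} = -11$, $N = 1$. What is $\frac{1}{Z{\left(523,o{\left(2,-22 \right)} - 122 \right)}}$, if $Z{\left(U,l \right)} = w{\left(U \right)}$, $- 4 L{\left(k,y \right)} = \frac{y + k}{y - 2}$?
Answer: $654$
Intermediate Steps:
$L{\left(k,y \right)} = - \frac{k + y}{4 \left(-2 + y\right)}$ ($L{\left(k,y \right)} = - \frac{\left(y + k\right) \frac{1}{y - 2}}{4} = - \frac{\left(k + y\right) \frac{1}{-2 + y}}{4} = - \frac{\frac{1}{-2 + y} \left(k + y\right)}{4} = - \frac{k + y}{4 \left(-2 + y\right)}$)
$w{\left(P \right)} = \frac{1}{\frac{1}{4} + \frac{5 P}{4}}$ ($w{\left(P \right)} = \frac{1}{P + \frac{- P - 1}{4 \left(-2 + 1\right)}} = \frac{1}{P + \frac{- P - 1}{4 \left(-1\right)}} = \frac{1}{P + \frac{1}{4} \left(-1\right) \left(-1 - P\right)} = \frac{1}{P + \left(\frac{1}{4} + \frac{P}{4}\right)} = \frac{1}{\frac{1}{4} + \frac{5 P}{4}}$)
$Z{\left(U,l \right)} = \frac{4}{1 + 5 U}$
$\frac{1}{Z{\left(523,o{\left(2,-22 \right)} - 122 \right)}} = \frac{1}{4 \frac{1}{1 + 5 \cdot 523}} = \frac{1}{4 \frac{1}{1 + 2615}} = \frac{1}{4 \cdot \frac{1}{2616}} = \frac{1}{\frac{1}{654}} = 654$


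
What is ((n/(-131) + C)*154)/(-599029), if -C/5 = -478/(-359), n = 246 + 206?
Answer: 73205132/28171734841 ≈ 0.0025985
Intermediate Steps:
n = 452
C = -2390/359 (C = -(-2390)/(-359) = -(-2390)*(-1)/359 = -5*478/359 = -2390/359 ≈ -6.6574)
((n/(-131) + C)*154)/(-599029) = ((452/(-131) - 2390/359)*154)/(-599029) = ((452*(-1/131) - 2390/359)*154)*(-1/599029) = ((-452/131 - 2390/359)*154)*(-1/599029) = -475358/47029*154*(-1/599029) = -73205132/47029*(-1/599029) = 73205132/28171734841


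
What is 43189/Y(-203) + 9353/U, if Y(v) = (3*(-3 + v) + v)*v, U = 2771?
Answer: 1678475758/461823173 ≈ 3.6345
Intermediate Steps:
Y(v) = v*(-9 + 4*v) (Y(v) = ((-9 + 3*v) + v)*v = (-9 + 4*v)*v = v*(-9 + 4*v))
43189/Y(-203) + 9353/U = 43189/((-203*(-9 + 4*(-203)))) + 9353/2771 = 43189/((-203*(-9 - 812))) + 9353*(1/2771) = 43189/((-203*(-821))) + 9353/2771 = 43189/166663 + 9353/2771 = 1678475758/461823173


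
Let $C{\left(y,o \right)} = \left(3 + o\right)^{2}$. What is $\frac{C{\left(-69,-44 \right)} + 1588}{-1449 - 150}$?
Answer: $- \frac{3269}{1599} \approx -2.0444$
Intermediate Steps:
$\frac{C{\left(-69,-44 \right)} + 1588}{-1449 - 150} = \frac{\left(3 - 44\right)^{2} + 1588}{-1449 - 150} = \frac{\left(-41\right)^{2} + 1588}{-1599} = \left(1681 + 1588\right) \left(- \frac{1}{1599}\right) = 3269 \left(- \frac{1}{1599}\right) = - \frac{3269}{1599}$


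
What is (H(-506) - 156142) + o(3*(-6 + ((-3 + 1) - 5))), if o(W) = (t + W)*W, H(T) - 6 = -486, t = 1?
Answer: -155140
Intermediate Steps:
H(T) = -480 (H(T) = 6 - 486 = -480)
o(W) = W*(1 + W) (o(W) = (1 + W)*W = W*(1 + W))
(H(-506) - 156142) + o(3*(-6 + ((-3 + 1) - 5))) = (-480 - 156142) + (3*(-6 + ((-3 + 1) - 5)))*(1 + 3*(-6 + ((-3 + 1) - 5))) = -156622 + (3*(-6 + (-2 - 5)))*(1 + 3*(-6 + (-2 - 5))) = -156622 + (3*(-6 - 7))*(1 + 3*(-6 - 7)) = -156622 + (3*(-13))*(1 + 3*(-13)) = -156622 - 39*(1 - 39) = -156622 - 39*(-38) = -156622 + 1482 = -155140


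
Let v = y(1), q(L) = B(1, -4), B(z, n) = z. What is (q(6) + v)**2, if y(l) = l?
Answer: 4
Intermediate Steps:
q(L) = 1
v = 1
(q(6) + v)**2 = (1 + 1)**2 = 2**2 = 4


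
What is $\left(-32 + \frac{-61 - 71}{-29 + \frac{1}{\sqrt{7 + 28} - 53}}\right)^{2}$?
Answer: $\frac{4112197742626240}{5456938048081} + \frac{16929374880 \sqrt{35}}{5456938048081} \approx 753.59$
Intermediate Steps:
$\left(-32 + \frac{-61 - 71}{-29 + \frac{1}{\sqrt{7 + 28} - 53}}\right)^{2} = \left(-32 - \frac{132}{-29 + \frac{1}{\sqrt{35} - 53}}\right)^{2} = \left(-32 - \frac{132}{-29 + \frac{1}{-53 + \sqrt{35}}}\right)^{2}$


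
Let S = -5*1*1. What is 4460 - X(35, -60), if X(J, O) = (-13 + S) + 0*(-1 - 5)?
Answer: 4478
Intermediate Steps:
S = -5 (S = -5*1 = -5)
X(J, O) = -18 (X(J, O) = (-13 - 5) + 0*(-1 - 5) = -18 + 0*(-6) = -18 + 0 = -18)
4460 - X(35, -60) = 4460 - 1*(-18) = 4460 + 18 = 4478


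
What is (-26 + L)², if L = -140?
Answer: 27556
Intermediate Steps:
(-26 + L)² = (-26 - 140)² = (-166)² = 27556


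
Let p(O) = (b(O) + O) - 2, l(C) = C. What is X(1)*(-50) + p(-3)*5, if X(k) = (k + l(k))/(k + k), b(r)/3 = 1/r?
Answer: -80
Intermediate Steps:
b(r) = 3/r
p(O) = -2 + O + 3/O (p(O) = (3/O + O) - 2 = (O + 3/O) - 2 = -2 + O + 3/O)
X(k) = 1 (X(k) = (k + k)/(k + k) = (2*k)/((2*k)) = (2*k)*(1/(2*k)) = 1)
X(1)*(-50) + p(-3)*5 = 1*(-50) + (-2 - 3 + 3/(-3))*5 = -50 + (-2 - 3 + 3*(-1/3))*5 = -50 + (-2 - 3 - 1)*5 = -50 - 6*5 = -50 - 30 = -80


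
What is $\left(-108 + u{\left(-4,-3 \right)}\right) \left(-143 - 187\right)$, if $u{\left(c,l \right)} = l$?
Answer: $36630$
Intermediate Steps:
$\left(-108 + u{\left(-4,-3 \right)}\right) \left(-143 - 187\right) = \left(-108 - 3\right) \left(-143 - 187\right) = \left(-111\right) \left(-330\right) = 36630$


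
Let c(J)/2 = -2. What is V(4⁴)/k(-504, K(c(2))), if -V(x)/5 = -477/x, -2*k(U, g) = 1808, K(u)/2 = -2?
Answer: -2385/231424 ≈ -0.010306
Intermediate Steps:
c(J) = -4 (c(J) = 2*(-2) = -4)
K(u) = -4 (K(u) = 2*(-2) = -4)
k(U, g) = -904 (k(U, g) = -½*1808 = -904)
V(x) = 2385/x (V(x) = -(-2385)/x = 2385/x)
V(4⁴)/k(-504, K(c(2))) = (2385/(4⁴))/(-904) = (2385/256)*(-1/904) = -2385/231424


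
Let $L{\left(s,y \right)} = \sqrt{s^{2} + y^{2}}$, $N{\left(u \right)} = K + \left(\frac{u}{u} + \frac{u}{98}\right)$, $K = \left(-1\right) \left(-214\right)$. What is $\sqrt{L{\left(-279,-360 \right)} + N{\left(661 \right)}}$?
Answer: $\frac{\sqrt{43462 + 1764 \sqrt{2561}}}{14} \approx 26.023$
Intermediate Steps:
$K = 214$
$N{\left(u \right)} = 215 + \frac{u}{98}$ ($N{\left(u \right)} = 214 + \left(\frac{u}{u} + \frac{u}{98}\right) = 214 + \left(1 + u \frac{1}{98}\right) = 214 + \left(1 + \frac{u}{98}\right) = 215 + \frac{u}{98}$)
$\sqrt{L{\left(-279,-360 \right)} + N{\left(661 \right)}} = \sqrt{\sqrt{\left(-279\right)^{2} + \left(-360\right)^{2}} + \left(215 + \frac{1}{98} \cdot 661\right)} = \sqrt{\sqrt{77841 + 129600} + \left(215 + \frac{661}{98}\right)} = \sqrt{\sqrt{207441} + \frac{21731}{98}} = \sqrt{9 \sqrt{2561} + \frac{21731}{98}} = \sqrt{\frac{21731}{98} + 9 \sqrt{2561}}$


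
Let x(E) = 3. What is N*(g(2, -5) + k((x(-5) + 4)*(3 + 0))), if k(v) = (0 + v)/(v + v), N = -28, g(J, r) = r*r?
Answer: -714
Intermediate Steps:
g(J, r) = r²
k(v) = ½ (k(v) = v/((2*v)) = v*(1/(2*v)) = ½)
N*(g(2, -5) + k((x(-5) + 4)*(3 + 0))) = -28*((-5)² + ½) = -28*(25 + ½) = -28*51/2 = -714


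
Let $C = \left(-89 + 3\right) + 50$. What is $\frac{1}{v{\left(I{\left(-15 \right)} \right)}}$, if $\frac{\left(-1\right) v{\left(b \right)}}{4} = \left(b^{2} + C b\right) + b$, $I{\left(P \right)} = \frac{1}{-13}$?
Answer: $- \frac{169}{1824} \approx -0.092654$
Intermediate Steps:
$C = -36$ ($C = -86 + 50 = -36$)
$I{\left(P \right)} = - \frac{1}{13}$
$v{\left(b \right)} = - 4 b^{2} + 140 b$ ($v{\left(b \right)} = - 4 \left(\left(b^{2} - 36 b\right) + b\right) = - 4 \left(b^{2} - 35 b\right) = - 4 b^{2} + 140 b$)
$\frac{1}{v{\left(I{\left(-15 \right)} \right)}} = \frac{1}{4 \left(- \frac{1}{13}\right) \left(35 - - \frac{1}{13}\right)} = \frac{1}{4 \left(- \frac{1}{13}\right) \left(35 + \frac{1}{13}\right)} = \frac{1}{4 \left(- \frac{1}{13}\right) \frac{456}{13}} = \frac{1}{- \frac{1824}{169}} = - \frac{169}{1824}$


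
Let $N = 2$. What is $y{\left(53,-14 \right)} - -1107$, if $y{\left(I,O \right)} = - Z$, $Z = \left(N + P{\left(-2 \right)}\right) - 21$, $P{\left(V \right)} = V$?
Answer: $1128$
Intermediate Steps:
$Z = -21$ ($Z = \left(2 - 2\right) - 21 = 0 - 21 = -21$)
$y{\left(I,O \right)} = 21$ ($y{\left(I,O \right)} = \left(-1\right) \left(-21\right) = 21$)
$y{\left(53,-14 \right)} - -1107 = 21 - -1107 = 21 + 1107 = 1128$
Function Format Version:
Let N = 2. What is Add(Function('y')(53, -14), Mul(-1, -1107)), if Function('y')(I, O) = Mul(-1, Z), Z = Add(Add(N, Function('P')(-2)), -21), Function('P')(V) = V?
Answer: 1128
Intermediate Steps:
Z = -21 (Z = Add(Add(2, -2), -21) = Add(0, -21) = -21)
Function('y')(I, O) = 21 (Function('y')(I, O) = Mul(-1, -21) = 21)
Add(Function('y')(53, -14), Mul(-1, -1107)) = Add(21, Mul(-1, -1107)) = Add(21, 1107) = 1128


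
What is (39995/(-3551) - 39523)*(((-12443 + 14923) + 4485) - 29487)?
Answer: 3161777275696/3551 ≈ 8.9039e+8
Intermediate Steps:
(39995/(-3551) - 39523)*(((-12443 + 14923) + 4485) - 29487) = (39995*(-1/3551) - 39523)*((2480 + 4485) - 29487) = (-39995/3551 - 39523)*(6965 - 29487) = -140386168/3551*(-22522) = 3161777275696/3551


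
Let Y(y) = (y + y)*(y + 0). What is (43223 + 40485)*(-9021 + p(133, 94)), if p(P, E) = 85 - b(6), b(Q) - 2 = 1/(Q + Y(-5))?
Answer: -10474570383/14 ≈ -7.4818e+8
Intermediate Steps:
Y(y) = 2*y² (Y(y) = (2*y)*y = 2*y²)
b(Q) = 2 + 1/(50 + Q) (b(Q) = 2 + 1/(Q + 2*(-5)²) = 2 + 1/(Q + 2*25) = 2 + 1/(Q + 50) = 2 + 1/(50 + Q))
p(P, E) = 4647/56 (p(P, E) = 85 - (101 + 2*6)/(50 + 6) = 85 - (101 + 12)/56 = 85 - 113/56 = 4647/56)
(43223 + 40485)*(-9021 + p(133, 94)) = (43223 + 40485)*(-9021 + 4647/56) = 83708*(-500529/56) = -10474570383/14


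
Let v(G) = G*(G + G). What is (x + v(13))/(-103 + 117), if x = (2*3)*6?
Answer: 187/7 ≈ 26.714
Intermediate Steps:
x = 36 (x = 6*6 = 36)
v(G) = 2*G**2 (v(G) = G*(2*G) = 2*G**2)
(x + v(13))/(-103 + 117) = (36 + 2*13**2)/(-103 + 117) = (36 + 2*169)/14 = (36 + 338)/14 = (1/14)*374 = 187/7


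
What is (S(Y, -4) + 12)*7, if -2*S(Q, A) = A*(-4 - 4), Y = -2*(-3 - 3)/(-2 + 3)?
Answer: -28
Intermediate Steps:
Y = 12 (Y = -2/(1/(-6)) = -2/(1*(-1/6)) = -2/(-1/6) = -2*(-6) = 12)
S(Q, A) = 4*A (S(Q, A) = -A*(-4 - 4)/2 = -A*(-8)/2 = -(-4)*A = 4*A)
(S(Y, -4) + 12)*7 = (4*(-4) + 12)*7 = (-16 + 12)*7 = -4*7 = -28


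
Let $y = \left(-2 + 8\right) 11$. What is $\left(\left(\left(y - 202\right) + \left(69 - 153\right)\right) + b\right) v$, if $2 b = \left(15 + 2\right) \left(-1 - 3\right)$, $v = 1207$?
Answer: $-306578$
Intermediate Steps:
$y = 66$ ($y = 6 \cdot 11 = 66$)
$b = -34$ ($b = \frac{\left(15 + 2\right) \left(-1 - 3\right)}{2} = \frac{17 \left(-1 - 3\right)}{2} = \frac{17 \left(-4\right)}{2} = \frac{1}{2} \left(-68\right) = -34$)
$\left(\left(\left(y - 202\right) + \left(69 - 153\right)\right) + b\right) v = \left(\left(\left(66 - 202\right) + \left(69 - 153\right)\right) - 34\right) 1207 = \left(\left(-136 + \left(69 - 153\right)\right) - 34\right) 1207 = \left(\left(-136 - 84\right) - 34\right) 1207 = \left(-220 - 34\right) 1207 = \left(-254\right) 1207 = -306578$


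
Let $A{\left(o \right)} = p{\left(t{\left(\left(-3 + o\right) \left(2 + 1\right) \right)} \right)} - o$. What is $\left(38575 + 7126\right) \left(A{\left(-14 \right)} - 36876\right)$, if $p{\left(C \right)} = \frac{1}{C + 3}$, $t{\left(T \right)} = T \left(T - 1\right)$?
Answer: $- \frac{4472693299909}{2655} \approx -1.6846 \cdot 10^{9}$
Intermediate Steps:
$t{\left(T \right)} = T \left(-1 + T\right)$
$p{\left(C \right)} = \frac{1}{3 + C}$
$A{\left(o \right)} = \frac{1}{3 + \left(-10 + 3 o\right) \left(-9 + 3 o\right)} - o$ ($A{\left(o \right)} = \frac{1}{3 + \left(-3 + o\right) \left(2 + 1\right) \left(-1 + \left(-3 + o\right) \left(2 + 1\right)\right)} - o = \frac{1}{3 + \left(-3 + o\right) 3 \left(-1 + \left(-3 + o\right) 3\right)} - o = \frac{1}{3 + \left(-9 + 3 o\right) \left(-1 + \left(-9 + 3 o\right)\right)} - o = \frac{1}{3 + \left(-9 + 3 o\right) \left(-10 + 3 o\right)} - o = \frac{1}{3 + \left(-10 + 3 o\right) \left(-9 + 3 o\right)} - o$)
$\left(38575 + 7126\right) \left(A{\left(-14 \right)} - 36876\right) = \left(38575 + 7126\right) \left(\frac{1 - -1302 - 9 \left(-14\right)^{3} + 57 \left(-14\right)^{2}}{3 \left(31 - -266 + 3 \left(-14\right)^{2}\right)} - 36876\right) = 45701 \left(\frac{1 + 1302 - -24696 + 57 \cdot 196}{3 \left(31 + 266 + 3 \cdot 196\right)} - 36876\right) = 45701 \left(\frac{1 + 1302 + 24696 + 11172}{3 \left(31 + 266 + 588\right)} - 36876\right) = 45701 \left(\frac{1}{3} \cdot \frac{1}{885} \cdot 37171 - 36876\right) = 45701 \left(\frac{37171}{2655} - 36876\right) = 45701 \left(- \frac{97868609}{2655}\right) = - \frac{4472693299909}{2655}$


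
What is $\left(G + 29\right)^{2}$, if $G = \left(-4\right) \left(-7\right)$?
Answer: $3249$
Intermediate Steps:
$G = 28$
$\left(G + 29\right)^{2} = \left(28 + 29\right)^{2} = 57^{2} = 3249$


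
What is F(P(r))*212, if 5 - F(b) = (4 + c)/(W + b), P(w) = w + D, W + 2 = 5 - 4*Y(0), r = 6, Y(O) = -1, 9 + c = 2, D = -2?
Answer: 12296/11 ≈ 1117.8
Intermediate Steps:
c = -7 (c = -9 + 2 = -7)
W = 7 (W = -2 + (5 - 4*(-1)) = -2 + (5 + 4) = -2 + 9 = 7)
P(w) = -2 + w (P(w) = w - 2 = -2 + w)
F(b) = 5 + 3/(7 + b) (F(b) = 5 - (4 - 7)/(7 + b) = 5 - (-3)/(7 + b) = 5 + 3/(7 + b))
F(P(r))*212 = ((38 + 5*(-2 + 6))/(7 + (-2 + 6)))*212 = ((38 + 5*4)/(7 + 4))*212 = ((38 + 20)/11)*212 = ((1/11)*58)*212 = (58/11)*212 = 12296/11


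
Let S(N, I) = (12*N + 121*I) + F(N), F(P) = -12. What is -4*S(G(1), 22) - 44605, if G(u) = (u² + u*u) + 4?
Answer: -55493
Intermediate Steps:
G(u) = 4 + 2*u² (G(u) = (u² + u²) + 4 = 2*u² + 4 = 4 + 2*u²)
S(N, I) = -12 + 12*N + 121*I (S(N, I) = (12*N + 121*I) - 12 = -12 + 12*N + 121*I)
-4*S(G(1), 22) - 44605 = -4*(-12 + 12*(4 + 2*1²) + 121*22) - 44605 = -4*(-12 + 12*(4 + 2*1) + 2662) - 44605 = -4*(-12 + 12*(4 + 2) + 2662) - 44605 = -4*(-12 + 12*6 + 2662) - 44605 = -4*(-12 + 72 + 2662) - 44605 = -4*2722 - 44605 = -10888 - 44605 = -55493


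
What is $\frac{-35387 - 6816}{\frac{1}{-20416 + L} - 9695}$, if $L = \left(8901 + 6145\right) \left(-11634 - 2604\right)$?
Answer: $\frac{9041797096892}{2077108803981} \approx 4.3531$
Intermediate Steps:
$L = -214224948$ ($L = 15046 \left(-14238\right) = -214224948$)
$\frac{-35387 - 6816}{\frac{1}{-20416 + L} - 9695} = \frac{-35387 - 6816}{\frac{1}{-20416 - 214224948} - 9695} = - \frac{42203}{\frac{1}{-214245364} - 9695} = - \frac{42203}{- \frac{1}{214245364} - 9695} = - \frac{42203}{- \frac{2077108803981}{214245364}} = \left(-42203\right) \left(- \frac{214245364}{2077108803981}\right) = \frac{9041797096892}{2077108803981}$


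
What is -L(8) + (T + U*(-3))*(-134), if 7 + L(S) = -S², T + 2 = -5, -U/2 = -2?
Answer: 2617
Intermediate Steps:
U = 4 (U = -2*(-2) = 4)
T = -7 (T = -2 - 5 = -7)
L(S) = -7 - S²
-L(8) + (T + U*(-3))*(-134) = -(-7 - 1*8²) + (-7 + 4*(-3))*(-134) = -(-7 - 1*64) + (-7 - 12)*(-134) = -(-7 - 64) - 19*(-134) = -1*(-71) + 2546 = 71 + 2546 = 2617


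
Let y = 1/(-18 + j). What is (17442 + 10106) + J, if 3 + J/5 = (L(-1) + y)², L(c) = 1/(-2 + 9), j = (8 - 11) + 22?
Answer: 1349437/49 ≈ 27540.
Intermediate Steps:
j = 19 (j = -3 + 22 = 19)
L(c) = ⅐ (L(c) = 1/7 = ⅐)
y = 1 (y = 1/(-18 + 19) = 1/1 = 1)
J = -415/49 (J = -15 + 5*(⅐ + 1)² = -15 + 5*(8/7)² = -15 + 5*(64/49) = -15 + 320/49 = -415/49 ≈ -8.4694)
(17442 + 10106) + J = (17442 + 10106) - 415/49 = 27548 - 415/49 = 1349437/49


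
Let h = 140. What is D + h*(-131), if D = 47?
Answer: -18293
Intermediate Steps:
D + h*(-131) = 47 + 140*(-131) = 47 - 18340 = -18293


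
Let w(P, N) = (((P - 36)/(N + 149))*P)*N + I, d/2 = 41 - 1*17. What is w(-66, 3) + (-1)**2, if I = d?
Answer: 6911/38 ≈ 181.87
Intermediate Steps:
d = 48 (d = 2*(41 - 1*17) = 2*(41 - 17) = 2*24 = 48)
I = 48
w(P, N) = 48 + N*P*(-36 + P)/(149 + N) (w(P, N) = (((P - 36)/(N + 149))*P)*N + 48 = (((-36 + P)/(149 + N))*P)*N + 48 = (P*(-36 + P)/(149 + N))*N + 48 = N*P*(-36 + P)/(149 + N) + 48 = 48 + N*P*(-36 + P)/(149 + N))
w(-66, 3) + (-1)**2 = (7152 + 48*3 + 3*(-66)**2 - 36*3*(-66))/(149 + 3) + (-1)**2 = (7152 + 144 + 3*4356 + 7128)/152 + 1 = (7152 + 144 + 13068 + 7128)/152 + 1 = (1/152)*27492 + 1 = 6873/38 + 1 = 6911/38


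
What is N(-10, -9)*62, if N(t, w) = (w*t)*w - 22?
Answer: -51584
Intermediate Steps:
N(t, w) = -22 + t*w² (N(t, w) = (t*w)*w - 22 = t*w² - 22 = -22 + t*w²)
N(-10, -9)*62 = (-22 - 10*(-9)²)*62 = (-22 - 10*81)*62 = (-22 - 810)*62 = -832*62 = -51584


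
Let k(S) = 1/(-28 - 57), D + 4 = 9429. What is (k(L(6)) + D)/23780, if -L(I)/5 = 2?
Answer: 200281/505325 ≈ 0.39634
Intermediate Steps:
D = 9425 (D = -4 + 9429 = 9425)
L(I) = -10 (L(I) = -5*2 = -10)
k(S) = -1/85 (k(S) = 1/(-85) = -1/85)
(k(L(6)) + D)/23780 = (-1/85 + 9425)/23780 = (801124/85)*(1/23780) = 200281/505325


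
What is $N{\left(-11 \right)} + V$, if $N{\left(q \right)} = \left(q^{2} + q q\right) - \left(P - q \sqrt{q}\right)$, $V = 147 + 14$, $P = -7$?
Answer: $410 - 11 i \sqrt{11} \approx 410.0 - 36.483 i$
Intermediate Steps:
$V = 161$
$N{\left(q \right)} = 7 + q^{\frac{3}{2}} + 2 q^{2}$ ($N{\left(q \right)} = \left(q^{2} + q q\right) + \left(q \sqrt{q} - -7\right) = \left(q^{2} + q^{2}\right) + \left(q^{\frac{3}{2}} + 7\right) = 2 q^{2} + \left(7 + q^{\frac{3}{2}}\right) = 7 + q^{\frac{3}{2}} + 2 q^{2}$)
$N{\left(-11 \right)} + V = \left(7 + \left(-11\right)^{\frac{3}{2}} + 2 \left(-11\right)^{2}\right) + 161 = \left(7 - 11 i \sqrt{11} + 2 \cdot 121\right) + 161 = \left(7 - 11 i \sqrt{11} + 242\right) + 161 = \left(249 - 11 i \sqrt{11}\right) + 161 = 410 - 11 i \sqrt{11}$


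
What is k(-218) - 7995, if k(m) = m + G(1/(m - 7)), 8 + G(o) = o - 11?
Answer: -1852201/225 ≈ -8232.0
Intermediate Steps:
G(o) = -19 + o (G(o) = -8 + (o - 11) = -8 + (-11 + o) = -19 + o)
k(m) = -19 + m + 1/(-7 + m) (k(m) = m + (-19 + 1/(m - 7)) = m + (-19 + 1/(-7 + m)) = -19 + m + 1/(-7 + m))
k(-218) - 7995 = (1 + (-19 - 218)*(-7 - 218))/(-7 - 218) - 7995 = (1 - 237*(-225))/(-225) - 7995 = -(1 + 53325)/225 - 7995 = -1/225*53326 - 7995 = -53326/225 - 7995 = -1852201/225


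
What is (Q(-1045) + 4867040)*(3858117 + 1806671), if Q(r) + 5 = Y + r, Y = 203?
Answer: 27565951712084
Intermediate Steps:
Q(r) = 198 + r (Q(r) = -5 + (203 + r) = 198 + r)
(Q(-1045) + 4867040)*(3858117 + 1806671) = ((198 - 1045) + 4867040)*(3858117 + 1806671) = (-847 + 4867040)*5664788 = 4866193*5664788 = 27565951712084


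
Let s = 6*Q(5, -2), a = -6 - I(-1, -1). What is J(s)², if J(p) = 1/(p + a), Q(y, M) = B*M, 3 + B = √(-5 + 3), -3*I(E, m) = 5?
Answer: 9/(-95 + 36*I*√2)² ≈ 0.00042901 + 0.0006451*I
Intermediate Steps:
I(E, m) = -5/3 (I(E, m) = -⅓*5 = -5/3)
B = -3 + I*√2 (B = -3 + √(-5 + 3) = -3 + √(-2) = -3 + I*√2 ≈ -3.0 + 1.4142*I)
a = -13/3 (a = -6 - 1*(-5/3) = -6 + 5/3 = -13/3 ≈ -4.3333)
Q(y, M) = M*(-3 + I*√2) (Q(y, M) = (-3 + I*√2)*M = M*(-3 + I*√2))
s = 36 - 12*I*√2 (s = 6*(-2*(-3 + I*√2)) = 6*(6 - 2*I*√2) = 36 - 12*I*√2 ≈ 36.0 - 16.971*I)
J(p) = 1/(-13/3 + p) (J(p) = 1/(p - 13/3) = 1/(-13/3 + p))
J(s)² = (3/(-13 + 3*(36 - 12*I*√2)))² = (3/(-13 + (108 - 36*I*√2)))² = (3/(95 - 36*I*√2))² = 9/(95 - 36*I*√2)²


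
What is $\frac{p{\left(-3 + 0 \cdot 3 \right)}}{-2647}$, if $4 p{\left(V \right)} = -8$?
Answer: $\frac{2}{2647} \approx 0.00075557$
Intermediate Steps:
$p{\left(V \right)} = -2$ ($p{\left(V \right)} = \frac{1}{4} \left(-8\right) = -2$)
$\frac{p{\left(-3 + 0 \cdot 3 \right)}}{-2647} = - \frac{2}{-2647} = \left(-2\right) \left(- \frac{1}{2647}\right) = \frac{2}{2647}$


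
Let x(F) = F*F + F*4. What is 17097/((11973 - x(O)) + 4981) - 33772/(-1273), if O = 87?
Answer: 326962045/11504101 ≈ 28.421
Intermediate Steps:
x(F) = F² + 4*F
17097/((11973 - x(O)) + 4981) - 33772/(-1273) = 17097/((11973 - 87*(4 + 87)) + 4981) - 33772/(-1273) = 17097/((11973 - 87*91) + 4981) - 33772*(-1/1273) = 17097/((11973 - 1*7917) + 4981) + 33772/1273 = 17097/((11973 - 7917) + 4981) + 33772/1273 = 17097/(4056 + 4981) + 33772/1273 = 17097/9037 + 33772/1273 = 326962045/11504101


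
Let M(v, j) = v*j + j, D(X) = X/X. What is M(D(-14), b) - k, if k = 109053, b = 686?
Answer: -107681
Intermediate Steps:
D(X) = 1
M(v, j) = j + j*v (M(v, j) = j*v + j = j + j*v)
M(D(-14), b) - k = 686*(1 + 1) - 1*109053 = 686*2 - 109053 = 1372 - 109053 = -107681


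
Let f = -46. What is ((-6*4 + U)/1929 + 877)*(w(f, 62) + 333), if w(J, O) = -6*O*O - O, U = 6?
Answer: -12853086665/643 ≈ -1.9989e+7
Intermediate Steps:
w(J, O) = -O - 6*O² (w(J, O) = -6*O² - O = -O - 6*O²)
((-6*4 + U)/1929 + 877)*(w(f, 62) + 333) = ((-6*4 + 6)/1929 + 877)*(-1*62*(1 + 6*62) + 333) = ((-24 + 6)*(1/1929) + 877)*(-1*62*(1 + 372) + 333) = (-18*1/1929 + 877)*(-1*62*373 + 333) = (-6/643 + 877)*(-23126 + 333) = (563905/643)*(-22793) = -12853086665/643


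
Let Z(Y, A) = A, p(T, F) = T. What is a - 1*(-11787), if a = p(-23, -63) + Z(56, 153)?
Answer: 11917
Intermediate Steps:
a = 130 (a = -23 + 153 = 130)
a - 1*(-11787) = 130 - 1*(-11787) = 130 + 11787 = 11917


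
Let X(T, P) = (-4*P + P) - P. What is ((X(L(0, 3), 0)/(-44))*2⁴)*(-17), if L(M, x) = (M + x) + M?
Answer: 0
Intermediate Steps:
L(M, x) = x + 2*M
X(T, P) = -4*P (X(T, P) = -3*P - P = -4*P)
((X(L(0, 3), 0)/(-44))*2⁴)*(-17) = ((-4*0/(-44))*2⁴)*(-17) = ((0*(-1/44))*16)*(-17) = (0*16)*(-17) = 0*(-17) = 0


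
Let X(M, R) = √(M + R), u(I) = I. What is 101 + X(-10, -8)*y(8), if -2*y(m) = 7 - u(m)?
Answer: 101 + 3*I*√2/2 ≈ 101.0 + 2.1213*I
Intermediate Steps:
y(m) = -7/2 + m/2 (y(m) = -(7 - m)/2 = -7/2 + m/2)
101 + X(-10, -8)*y(8) = 101 + √(-10 - 8)*(-7/2 + (½)*8) = 101 + √(-18)*(-7/2 + 4) = 101 + (3*I*√2)*(½) = 101 + 3*I*√2/2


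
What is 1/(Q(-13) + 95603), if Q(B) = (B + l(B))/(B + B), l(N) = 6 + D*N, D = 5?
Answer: 13/1242875 ≈ 1.0460e-5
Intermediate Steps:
l(N) = 6 + 5*N
Q(B) = (6 + 6*B)/(2*B) (Q(B) = (B + (6 + 5*B))/(B + B) = (6 + 6*B)/((2*B)) = (6 + 6*B)*(1/(2*B)) = (6 + 6*B)/(2*B))
1/(Q(-13) + 95603) = 1/((3 + 3/(-13)) + 95603) = 1/((3 + 3*(-1/13)) + 95603) = 1/((3 - 3/13) + 95603) = 1/(36/13 + 95603) = 1/(1242875/13) = 13/1242875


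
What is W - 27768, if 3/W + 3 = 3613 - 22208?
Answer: -516429267/18598 ≈ -27768.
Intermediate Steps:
W = -3/18598 (W = 3/(-3 + (3613 - 22208)) = 3/(-3 - 18595) = 3/(-18598) = 3*(-1/18598) = -3/18598 ≈ -0.00016131)
W - 27768 = -3/18598 - 27768 = -516429267/18598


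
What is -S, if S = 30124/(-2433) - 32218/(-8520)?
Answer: 29711681/3454860 ≈ 8.6000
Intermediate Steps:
S = -29711681/3454860 (S = 30124*(-1/2433) - 32218*(-1/8520) = -30124/2433 + 16109/4260 = -29711681/3454860 ≈ -8.6000)
-S = -1*(-29711681/3454860) = 29711681/3454860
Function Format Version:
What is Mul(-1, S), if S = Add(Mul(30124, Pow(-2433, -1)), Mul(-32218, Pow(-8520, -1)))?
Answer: Rational(29711681, 3454860) ≈ 8.6000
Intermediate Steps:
S = Rational(-29711681, 3454860) (S = Add(Mul(30124, Rational(-1, 2433)), Mul(-32218, Rational(-1, 8520))) = Add(Rational(-30124, 2433), Rational(16109, 4260)) = Rational(-29711681, 3454860) ≈ -8.6000)
Mul(-1, S) = Mul(-1, Rational(-29711681, 3454860)) = Rational(29711681, 3454860)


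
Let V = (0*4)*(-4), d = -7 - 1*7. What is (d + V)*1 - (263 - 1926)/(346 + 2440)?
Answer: -37341/2786 ≈ -13.403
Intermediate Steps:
d = -14 (d = -7 - 7 = -14)
V = 0 (V = 0*(-4) = 0)
(d + V)*1 - (263 - 1926)/(346 + 2440) = (-14 + 0)*1 - (263 - 1926)/(346 + 2440) = -14*1 - (-1663)/2786 = -14 - (-1663)/2786 = -14 - 1*(-1663/2786) = -14 + 1663/2786 = -37341/2786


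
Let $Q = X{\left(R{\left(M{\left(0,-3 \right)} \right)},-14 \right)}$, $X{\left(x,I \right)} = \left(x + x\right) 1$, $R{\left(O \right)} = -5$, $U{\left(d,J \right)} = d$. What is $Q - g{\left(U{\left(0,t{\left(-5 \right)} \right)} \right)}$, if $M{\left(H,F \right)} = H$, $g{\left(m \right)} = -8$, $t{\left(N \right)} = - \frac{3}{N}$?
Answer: $-2$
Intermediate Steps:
$X{\left(x,I \right)} = 2 x$ ($X{\left(x,I \right)} = 2 x 1 = 2 x$)
$Q = -10$ ($Q = 2 \left(-5\right) = -10$)
$Q - g{\left(U{\left(0,t{\left(-5 \right)} \right)} \right)} = -10 - -8 = -10 + 8 = -2$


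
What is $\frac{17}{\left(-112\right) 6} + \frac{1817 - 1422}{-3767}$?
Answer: $- \frac{329479}{2531424} \approx -0.13016$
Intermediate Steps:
$\frac{17}{\left(-112\right) 6} + \frac{1817 - 1422}{-3767} = \frac{17}{-672} + 395 \left(- \frac{1}{3767}\right) = 17 \left(- \frac{1}{672}\right) - \frac{395}{3767} = - \frac{17}{672} - \frac{395}{3767} = - \frac{329479}{2531424}$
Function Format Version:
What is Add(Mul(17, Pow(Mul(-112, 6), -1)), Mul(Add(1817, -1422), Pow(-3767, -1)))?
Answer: Rational(-329479, 2531424) ≈ -0.13016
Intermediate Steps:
Add(Mul(17, Pow(Mul(-112, 6), -1)), Mul(Add(1817, -1422), Pow(-3767, -1))) = Add(Mul(17, Pow(-672, -1)), Mul(395, Rational(-1, 3767))) = Add(Mul(17, Rational(-1, 672)), Rational(-395, 3767)) = Add(Rational(-17, 672), Rational(-395, 3767)) = Rational(-329479, 2531424)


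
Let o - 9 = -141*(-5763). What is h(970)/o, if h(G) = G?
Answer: 485/406296 ≈ 0.0011937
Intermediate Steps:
o = 812592 (o = 9 - 141*(-5763) = 9 + 812583 = 812592)
h(970)/o = 970/812592 = 970*(1/812592) = 485/406296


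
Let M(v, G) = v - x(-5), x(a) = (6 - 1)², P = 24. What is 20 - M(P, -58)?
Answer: 21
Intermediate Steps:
x(a) = 25 (x(a) = 5² = 25)
M(v, G) = -25 + v (M(v, G) = v - 1*25 = v - 25 = -25 + v)
20 - M(P, -58) = 20 - (-25 + 24) = 20 - 1*(-1) = 20 + 1 = 21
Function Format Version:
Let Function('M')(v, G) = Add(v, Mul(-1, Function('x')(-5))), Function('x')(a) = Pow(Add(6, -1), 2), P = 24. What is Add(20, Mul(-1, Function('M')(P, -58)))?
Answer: 21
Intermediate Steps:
Function('x')(a) = 25 (Function('x')(a) = Pow(5, 2) = 25)
Function('M')(v, G) = Add(-25, v) (Function('M')(v, G) = Add(v, Mul(-1, 25)) = Add(v, -25) = Add(-25, v))
Add(20, Mul(-1, Function('M')(P, -58))) = Add(20, Mul(-1, Add(-25, 24))) = Add(20, Mul(-1, -1)) = Add(20, 1) = 21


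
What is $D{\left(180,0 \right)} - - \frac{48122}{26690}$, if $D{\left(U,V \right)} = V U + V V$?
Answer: $\frac{24061}{13345} \approx 1.803$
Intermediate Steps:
$D{\left(U,V \right)} = V^{2} + U V$ ($D{\left(U,V \right)} = U V + V^{2} = V^{2} + U V$)
$D{\left(180,0 \right)} - - \frac{48122}{26690} = 0 \left(180 + 0\right) - - \frac{48122}{26690} = 0 \cdot 180 - \left(-48122\right) \frac{1}{26690} = 0 - - \frac{24061}{13345} = 0 + \frac{24061}{13345} = \frac{24061}{13345}$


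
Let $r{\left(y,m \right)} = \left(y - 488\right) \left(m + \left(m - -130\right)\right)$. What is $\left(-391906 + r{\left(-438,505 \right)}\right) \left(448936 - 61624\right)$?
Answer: $-560651936352$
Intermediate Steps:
$r{\left(y,m \right)} = \left(-488 + y\right) \left(130 + 2 m\right)$ ($r{\left(y,m \right)} = \left(-488 + y\right) \left(m + \left(m + 130\right)\right) = \left(-488 + y\right) \left(m + \left(130 + m\right)\right) = \left(-488 + y\right) \left(130 + 2 m\right)$)
$\left(-391906 + r{\left(-438,505 \right)}\right) \left(448936 - 61624\right) = \left(-391906 + \left(-63440 - 492880 + 130 \left(-438\right) + 2 \cdot 505 \left(-438\right)\right)\right) \left(448936 - 61624\right) = \left(-391906 - 1055640\right) 387312 = \left(-1447546\right) 387312 = -560651936352$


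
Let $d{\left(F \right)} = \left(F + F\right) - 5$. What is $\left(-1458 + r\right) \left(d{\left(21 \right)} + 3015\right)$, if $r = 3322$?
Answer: $5688928$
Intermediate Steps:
$d{\left(F \right)} = -5 + 2 F$ ($d{\left(F \right)} = 2 F - 5 = -5 + 2 F$)
$\left(-1458 + r\right) \left(d{\left(21 \right)} + 3015\right) = \left(-1458 + 3322\right) \left(\left(-5 + 2 \cdot 21\right) + 3015\right) = 1864 \left(\left(-5 + 42\right) + 3015\right) = 1864 \left(37 + 3015\right) = 1864 \cdot 3052 = 5688928$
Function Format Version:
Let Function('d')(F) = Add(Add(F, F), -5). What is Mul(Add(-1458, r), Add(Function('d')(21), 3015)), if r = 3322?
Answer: 5688928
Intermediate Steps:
Function('d')(F) = Add(-5, Mul(2, F)) (Function('d')(F) = Add(Mul(2, F), -5) = Add(-5, Mul(2, F)))
Mul(Add(-1458, r), Add(Function('d')(21), 3015)) = Mul(Add(-1458, 3322), Add(Add(-5, Mul(2, 21)), 3015)) = Mul(1864, Add(Add(-5, 42), 3015)) = Mul(1864, Add(37, 3015)) = Mul(1864, 3052) = 5688928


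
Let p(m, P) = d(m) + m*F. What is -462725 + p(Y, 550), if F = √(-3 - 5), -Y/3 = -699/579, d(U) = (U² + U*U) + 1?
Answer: -17235029074/37249 + 1398*I*√2/193 ≈ -4.627e+5 + 10.244*I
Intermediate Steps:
d(U) = 1 + 2*U² (d(U) = (U² + U²) + 1 = 2*U² + 1 = 1 + 2*U²)
Y = 699/193 (Y = -(-2097)/579 = -3*(-233/193) = 699/193 ≈ 3.6218)
F = 2*I*√2 (F = √(-8) = 2*I*√2 ≈ 2.8284*I)
p(m, P) = 1 + 2*m² + 2*I*m*√2 (p(m, P) = (1 + 2*m²) + m*(2*I*√2) = (1 + 2*m²) + 2*I*m*√2 = 1 + 2*m² + 2*I*m*√2)
-462725 + p(Y, 550) = -462725 + (1 + 2*(699/193)² + 2*I*(699/193)*√2) = -462725 + (1 + 2*(488601/37249) + 1398*I*√2/193) = -462725 + (1 + 977202/37249 + 1398*I*√2/193) = -462725 + (1014451/37249 + 1398*I*√2/193) = -17235029074/37249 + 1398*I*√2/193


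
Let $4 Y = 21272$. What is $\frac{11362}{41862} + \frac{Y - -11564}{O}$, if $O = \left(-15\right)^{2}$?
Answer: $\frac{118211789}{1569825} \approx 75.302$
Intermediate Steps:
$Y = 5318$ ($Y = \frac{1}{4} \cdot 21272 = 5318$)
$O = 225$
$\frac{11362}{41862} + \frac{Y - -11564}{O} = \frac{11362}{41862} + \frac{5318 - -11564}{225} = 11362 \cdot \frac{1}{41862} + \left(5318 + 11564\right) \frac{1}{225} = \frac{5681}{20931} + 16882 \cdot \frac{1}{225} = \frac{5681}{20931} + \frac{16882}{225} = \frac{118211789}{1569825}$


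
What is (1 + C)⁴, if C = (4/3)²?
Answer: 390625/6561 ≈ 59.537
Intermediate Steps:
C = 16/9 (C = (4*(⅓))² = (4/3)² = 16/9 ≈ 1.7778)
(1 + C)⁴ = (1 + 16/9)⁴ = (25/9)⁴ = 390625/6561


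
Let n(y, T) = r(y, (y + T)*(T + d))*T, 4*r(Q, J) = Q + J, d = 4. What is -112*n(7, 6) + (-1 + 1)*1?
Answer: -23016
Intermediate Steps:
r(Q, J) = J/4 + Q/4 (r(Q, J) = (Q + J)/4 = (J + Q)/4 = J/4 + Q/4)
n(y, T) = T*(y/4 + (4 + T)*(T + y)/4) (n(y, T) = (((y + T)*(T + 4))/4 + y/4)*T = (((T + y)*(4 + T))/4 + y/4)*T = (((4 + T)*(T + y))/4 + y/4)*T = ((4 + T)*(T + y)/4 + y/4)*T = (y/4 + (4 + T)*(T + y)/4)*T = T*(y/4 + (4 + T)*(T + y)/4))
-112*n(7, 6) + (-1 + 1)*1 = -28*6*(6**2 + 4*6 + 5*7 + 6*7) + (-1 + 1)*1 = -28*6*(36 + 24 + 35 + 42) + 0*1 = -28*6*137 + 0 = -112*411/2 + 0 = -23016 + 0 = -23016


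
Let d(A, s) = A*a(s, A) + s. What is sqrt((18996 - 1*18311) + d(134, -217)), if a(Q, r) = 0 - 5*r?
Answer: 4*I*sqrt(5582) ≈ 298.85*I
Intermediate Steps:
a(Q, r) = -5*r
d(A, s) = s - 5*A**2 (d(A, s) = A*(-5*A) + s = -5*A**2 + s = s - 5*A**2)
sqrt((18996 - 1*18311) + d(134, -217)) = sqrt((18996 - 1*18311) + (-217 - 5*134**2)) = sqrt((18996 - 18311) + (-217 - 5*17956)) = sqrt(685 + (-217 - 89780)) = sqrt(685 - 89997) = sqrt(-89312) = 4*I*sqrt(5582)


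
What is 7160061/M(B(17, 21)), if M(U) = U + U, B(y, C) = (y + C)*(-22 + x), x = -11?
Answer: -2386687/836 ≈ -2854.9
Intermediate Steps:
B(y, C) = -33*C - 33*y (B(y, C) = (y + C)*(-22 - 11) = (C + y)*(-33) = -33*C - 33*y)
M(U) = 2*U
7160061/M(B(17, 21)) = 7160061/((2*(-33*21 - 33*17))) = 7160061/((2*(-693 - 561))) = 7160061/((2*(-1254))) = 7160061/(-2508) = 7160061*(-1/2508) = -2386687/836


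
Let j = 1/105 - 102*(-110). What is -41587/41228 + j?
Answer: 48566381393/4328940 ≈ 11219.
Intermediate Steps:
j = 1178101/105 (j = 1/105 + 11220 = 1178101/105 ≈ 11220.)
-41587/41228 + j = -41587/41228 + 1178101/105 = 48566381393/4328940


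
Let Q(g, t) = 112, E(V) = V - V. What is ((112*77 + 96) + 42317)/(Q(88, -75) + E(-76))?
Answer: 7291/16 ≈ 455.69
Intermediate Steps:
E(V) = 0
((112*77 + 96) + 42317)/(Q(88, -75) + E(-76)) = ((112*77 + 96) + 42317)/(112 + 0) = ((8624 + 96) + 42317)/112 = (8720 + 42317)*(1/112) = 51037*(1/112) = 7291/16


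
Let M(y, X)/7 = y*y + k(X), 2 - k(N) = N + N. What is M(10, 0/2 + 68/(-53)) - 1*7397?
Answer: -353247/53 ≈ -6665.0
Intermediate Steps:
k(N) = 2 - 2*N (k(N) = 2 - (N + N) = 2 - 2*N)
M(y, X) = 14 - 14*X + 7*y² (M(y, X) = 7*(y*y + (2 - 2*X)) = 7*(y² + (2 - 2*X)) = 7*(2 + y² - 2*X) = 14 - 14*X + 7*y²)
M(10, 0/2 + 68/(-53)) - 1*7397 = (14 - 14*(0/2 + 68/(-53)) + 7*10²) - 1*7397 = (14 - 14*(0*(½) + 68*(-1/53)) + 7*100) - 7397 = (14 - 14*(0 - 68/53) + 700) - 7397 = (14 - 14*(-68/53) + 700) - 7397 = (14 + 952/53 + 700) - 7397 = 38794/53 - 7397 = -353247/53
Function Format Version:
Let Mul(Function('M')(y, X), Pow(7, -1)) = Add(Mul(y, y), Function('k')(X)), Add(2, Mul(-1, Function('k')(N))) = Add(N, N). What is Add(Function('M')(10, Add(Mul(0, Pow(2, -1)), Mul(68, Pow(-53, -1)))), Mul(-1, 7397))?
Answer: Rational(-353247, 53) ≈ -6665.0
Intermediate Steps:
Function('k')(N) = Add(2, Mul(-2, N)) (Function('k')(N) = Add(2, Mul(-1, Add(N, N))) = Add(2, Mul(-1, Mul(2, N))) = Add(2, Mul(-2, N)))
Function('M')(y, X) = Add(14, Mul(-14, X), Mul(7, Pow(y, 2))) (Function('M')(y, X) = Mul(7, Add(Mul(y, y), Add(2, Mul(-2, X)))) = Mul(7, Add(Pow(y, 2), Add(2, Mul(-2, X)))) = Mul(7, Add(2, Pow(y, 2), Mul(-2, X))) = Add(14, Mul(-14, X), Mul(7, Pow(y, 2))))
Add(Function('M')(10, Add(Mul(0, Pow(2, -1)), Mul(68, Pow(-53, -1)))), Mul(-1, 7397)) = Add(Add(14, Mul(-14, Add(Mul(0, Pow(2, -1)), Mul(68, Pow(-53, -1)))), Mul(7, Pow(10, 2))), Mul(-1, 7397)) = Add(Add(14, Mul(-14, Add(Mul(0, Rational(1, 2)), Mul(68, Rational(-1, 53)))), Mul(7, 100)), -7397) = Add(Add(14, Mul(-14, Add(0, Rational(-68, 53))), 700), -7397) = Add(Add(14, Mul(-14, Rational(-68, 53)), 700), -7397) = Add(Add(14, Rational(952, 53), 700), -7397) = Add(Rational(38794, 53), -7397) = Rational(-353247, 53)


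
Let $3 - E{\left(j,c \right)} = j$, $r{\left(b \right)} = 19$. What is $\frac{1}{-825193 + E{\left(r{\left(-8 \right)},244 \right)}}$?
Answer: $- \frac{1}{825209} \approx -1.2118 \cdot 10^{-6}$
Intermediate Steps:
$E{\left(j,c \right)} = 3 - j$
$\frac{1}{-825193 + E{\left(r{\left(-8 \right)},244 \right)}} = \frac{1}{-825193 + \left(3 - 19\right)} = \frac{1}{-825193 - 16} = \frac{1}{-825209} = - \frac{1}{825209}$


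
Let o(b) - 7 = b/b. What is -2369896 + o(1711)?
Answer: -2369888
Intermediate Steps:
o(b) = 8 (o(b) = 7 + b/b = 7 + 1 = 8)
-2369896 + o(1711) = -2369896 + 8 = -2369888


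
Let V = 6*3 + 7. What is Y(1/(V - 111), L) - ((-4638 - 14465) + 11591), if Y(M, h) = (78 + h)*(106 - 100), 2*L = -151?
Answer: 7527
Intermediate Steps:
L = -151/2 (L = (1/2)*(-151) = -151/2 ≈ -75.500)
V = 25 (V = 18 + 7 = 25)
Y(M, h) = 468 + 6*h (Y(M, h) = (78 + h)*6 = 468 + 6*h)
Y(1/(V - 111), L) - ((-4638 - 14465) + 11591) = (468 + 6*(-151/2)) - ((-4638 - 14465) + 11591) = (468 - 453) - (-19103 + 11591) = 15 - 1*(-7512) = 15 + 7512 = 7527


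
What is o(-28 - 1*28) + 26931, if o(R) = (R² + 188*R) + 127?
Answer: 19666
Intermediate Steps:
o(R) = 127 + R² + 188*R
o(-28 - 1*28) + 26931 = (127 + (-28 - 1*28)² + 188*(-28 - 1*28)) + 26931 = (127 + (-28 - 28)² + 188*(-28 - 28)) + 26931 = (127 + (-56)² + 188*(-56)) + 26931 = (127 + 3136 - 10528) + 26931 = -7265 + 26931 = 19666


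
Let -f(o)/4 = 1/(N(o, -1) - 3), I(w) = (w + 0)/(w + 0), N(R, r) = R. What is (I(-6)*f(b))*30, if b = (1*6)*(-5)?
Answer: 40/11 ≈ 3.6364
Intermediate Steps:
I(w) = 1 (I(w) = w/w = 1)
b = -30 (b = 6*(-5) = -30)
f(o) = -4/(-3 + o) (f(o) = -4/(o - 3) = -4/(-3 + o))
(I(-6)*f(b))*30 = (1*(-4/(-3 - 30)))*30 = (1*(-4/(-33)))*30 = (1*(-4*(-1/33)))*30 = (1*(4/33))*30 = (4/33)*30 = 40/11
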